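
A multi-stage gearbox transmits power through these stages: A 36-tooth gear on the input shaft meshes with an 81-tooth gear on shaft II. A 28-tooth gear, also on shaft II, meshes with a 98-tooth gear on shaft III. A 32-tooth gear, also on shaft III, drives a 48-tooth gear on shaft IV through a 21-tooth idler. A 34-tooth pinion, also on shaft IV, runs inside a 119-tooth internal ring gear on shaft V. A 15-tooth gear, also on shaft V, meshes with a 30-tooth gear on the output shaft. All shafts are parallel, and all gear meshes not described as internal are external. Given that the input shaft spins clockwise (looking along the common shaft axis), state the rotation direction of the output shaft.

counterclockwise

the input shaft → shaft II: external mesh, 1 reversal → CCW.
shaft II → shaft III: external mesh, 1 reversal → CW.
shaft III → shaft IV: driver → idler → driven is 2 external meshes, 2 reversals → CW.
shaft IV → shaft V: internal mesh, same direction → CW.
shaft V → the output shaft: external mesh, 1 reversal → CCW.
5 reversals in total — an odd number — so the output shaft turns opposite to the input shaft.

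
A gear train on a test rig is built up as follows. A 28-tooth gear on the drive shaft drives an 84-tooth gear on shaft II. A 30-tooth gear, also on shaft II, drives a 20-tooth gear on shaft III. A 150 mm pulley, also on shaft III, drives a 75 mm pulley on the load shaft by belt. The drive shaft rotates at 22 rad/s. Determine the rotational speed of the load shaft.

Gear mesh: ratio = 84/28 = 3, so shaft II turns at 22 / 3 = 7.3333 rad/s.
Gear mesh: ratio = 20/30 = 0.66667, so shaft III turns at 7.3333 / 0.66667 = 11 rad/s.
Belt: ratio = 75/150 = 0.5, so the load shaft turns at 11 / 0.5 = 22 rad/s.

22 rad/s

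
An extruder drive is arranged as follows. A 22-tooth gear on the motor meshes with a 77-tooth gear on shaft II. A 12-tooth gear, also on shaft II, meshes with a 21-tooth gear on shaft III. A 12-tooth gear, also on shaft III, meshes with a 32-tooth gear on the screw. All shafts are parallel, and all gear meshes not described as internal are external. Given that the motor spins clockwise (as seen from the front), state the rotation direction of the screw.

anticlockwise

the motor → shaft II: external mesh, 1 reversal → CCW.
shaft II → shaft III: external mesh, 1 reversal → CW.
shaft III → the screw: external mesh, 1 reversal → CCW.
3 reversals in total — an odd number — so the screw turns opposite to the motor.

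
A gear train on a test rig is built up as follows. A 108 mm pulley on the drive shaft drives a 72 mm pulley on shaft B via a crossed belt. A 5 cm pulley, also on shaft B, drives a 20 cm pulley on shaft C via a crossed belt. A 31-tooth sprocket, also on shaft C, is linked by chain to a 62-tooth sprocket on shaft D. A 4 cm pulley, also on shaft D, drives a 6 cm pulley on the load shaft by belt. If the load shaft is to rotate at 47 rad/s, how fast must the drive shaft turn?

376 rad/s

Overall ratio R = 0.66667 × 4 × 2 × 1.5 = 8.
Required input speed = output speed × R = 47 × 8 = 376 rad/s.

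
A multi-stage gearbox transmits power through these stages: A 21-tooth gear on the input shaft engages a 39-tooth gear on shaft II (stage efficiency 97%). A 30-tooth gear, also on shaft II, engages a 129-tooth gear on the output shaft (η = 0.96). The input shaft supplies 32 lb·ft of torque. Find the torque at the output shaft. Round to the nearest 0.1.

Gear mesh: ratio = 39/21 = 1.8571; torque at shaft II = 32 × 1.8571 × 0.97 = 57.646 lb·ft.
Gear mesh: ratio = 129/30 = 4.3; torque at the output shaft = 57.646 × 4.3 × 0.96 = 237.96 lb·ft.

238.0 lb·ft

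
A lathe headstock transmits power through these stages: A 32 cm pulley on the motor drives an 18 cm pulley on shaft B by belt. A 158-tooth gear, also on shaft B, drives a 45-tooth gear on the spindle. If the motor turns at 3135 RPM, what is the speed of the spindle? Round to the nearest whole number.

19569 RPM

belt 18/32 = 0.5625 → 3135/0.5625 = 5573.3 RPM
gear mesh 45/158 = 0.28481 → 5573.3/0.28481 = 19569 RPM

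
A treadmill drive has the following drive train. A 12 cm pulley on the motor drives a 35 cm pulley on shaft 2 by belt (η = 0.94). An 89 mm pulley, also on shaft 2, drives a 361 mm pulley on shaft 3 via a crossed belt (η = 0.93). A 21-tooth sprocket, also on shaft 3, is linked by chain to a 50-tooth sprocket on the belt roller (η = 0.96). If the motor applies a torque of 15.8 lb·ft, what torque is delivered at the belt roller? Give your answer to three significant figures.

belt 35/12 = 2.9167 → τ = 15.8·2.9167·0.94 = 43.318 lb·ft
belt 361/89 = 4.0562 → τ = 43.318·4.0562·0.93 = 163.41 lb·ft
chain 50/21 = 2.381 → τ = 163.41·2.381·0.96 = 373.5 lb·ft

374 lb·ft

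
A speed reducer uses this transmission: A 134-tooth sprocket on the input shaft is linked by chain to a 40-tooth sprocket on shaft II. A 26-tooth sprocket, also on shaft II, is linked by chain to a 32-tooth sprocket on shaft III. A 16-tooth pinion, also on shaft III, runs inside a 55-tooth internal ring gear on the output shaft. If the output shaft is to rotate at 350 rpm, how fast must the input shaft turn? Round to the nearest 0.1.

442.0 rpm

Overall ratio R = 0.29851 × 1.2308 × 3.4375 = 1.2629.
Required input speed = output speed × R = 350 × 1.2629 = 442.02 rpm.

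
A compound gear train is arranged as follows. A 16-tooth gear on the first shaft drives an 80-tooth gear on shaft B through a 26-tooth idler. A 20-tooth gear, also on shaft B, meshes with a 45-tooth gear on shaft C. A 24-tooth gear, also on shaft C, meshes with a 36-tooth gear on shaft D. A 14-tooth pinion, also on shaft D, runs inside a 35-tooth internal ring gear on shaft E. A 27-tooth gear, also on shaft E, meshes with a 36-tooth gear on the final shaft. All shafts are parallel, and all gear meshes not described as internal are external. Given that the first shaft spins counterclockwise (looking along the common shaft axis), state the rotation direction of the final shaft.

the first shaft → shaft B: driver → idler → driven is 2 external meshes, 2 reversals → CCW.
shaft B → shaft C: external mesh, 1 reversal → CW.
shaft C → shaft D: external mesh, 1 reversal → CCW.
shaft D → shaft E: internal mesh, same direction → CCW.
shaft E → the final shaft: external mesh, 1 reversal → CW.
5 reversals in total — an odd number — so the final shaft turns opposite to the first shaft.

clockwise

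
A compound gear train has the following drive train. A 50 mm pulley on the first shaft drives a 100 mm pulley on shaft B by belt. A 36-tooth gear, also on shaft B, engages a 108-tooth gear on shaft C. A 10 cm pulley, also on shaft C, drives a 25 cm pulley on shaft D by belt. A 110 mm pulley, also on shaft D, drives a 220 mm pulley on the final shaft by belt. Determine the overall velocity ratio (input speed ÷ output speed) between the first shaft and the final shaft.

30

Each stage contributes driven/driver: belt 100/50 = 2, gear mesh 108/36 = 3, belt 25/10 = 2.5, belt 220/110 = 2.
Overall: 2 × 3 × 2.5 × 2 = 30.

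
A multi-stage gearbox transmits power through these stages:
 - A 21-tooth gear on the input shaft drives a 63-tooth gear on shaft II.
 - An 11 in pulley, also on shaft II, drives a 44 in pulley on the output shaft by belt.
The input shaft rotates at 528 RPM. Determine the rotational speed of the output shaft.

44 RPM

the input shaft → shaft II (gear mesh, 63/21): 528 ÷ 3 = 176 RPM
shaft II → the output shaft (belt, 44/11): 176 ÷ 4 = 44 RPM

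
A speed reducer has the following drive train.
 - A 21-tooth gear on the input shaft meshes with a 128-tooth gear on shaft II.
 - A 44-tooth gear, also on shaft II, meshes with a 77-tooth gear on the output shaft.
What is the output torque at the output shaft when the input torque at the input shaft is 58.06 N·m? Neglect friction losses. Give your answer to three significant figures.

Gear mesh: ratio = 128/21 = 6.0952; torque at shaft II = 58.06 × 6.0952 = 353.89 N·m.
Gear mesh: ratio = 77/44 = 1.75; torque at the output shaft = 353.89 × 1.75 = 619.31 N·m.

619 N·m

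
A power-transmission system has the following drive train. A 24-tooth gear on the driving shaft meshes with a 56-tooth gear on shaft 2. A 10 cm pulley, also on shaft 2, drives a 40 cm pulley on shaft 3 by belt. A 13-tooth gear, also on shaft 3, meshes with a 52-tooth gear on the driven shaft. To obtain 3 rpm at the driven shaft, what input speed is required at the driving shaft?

Overall ratio R = 2.3333 × 4 × 4 = 37.333.
Required input speed = output speed × R = 3 × 37.333 = 112 rpm.

112 rpm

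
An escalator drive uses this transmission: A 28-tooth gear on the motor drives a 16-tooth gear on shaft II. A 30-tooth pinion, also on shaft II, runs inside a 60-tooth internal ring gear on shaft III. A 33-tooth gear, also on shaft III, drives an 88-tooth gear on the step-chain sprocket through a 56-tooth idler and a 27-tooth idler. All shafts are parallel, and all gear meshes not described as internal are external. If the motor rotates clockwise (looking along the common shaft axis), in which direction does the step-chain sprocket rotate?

clockwise

the motor → shaft II: external mesh, 1 reversal → CCW.
shaft II → shaft III: internal mesh, same direction → CCW.
shaft III → the step-chain sprocket: driver → idler → idler → driven is 3 external meshes, 3 reversals → CW.
4 reversals in total — an even number — so the step-chain sprocket turns the same way as the motor.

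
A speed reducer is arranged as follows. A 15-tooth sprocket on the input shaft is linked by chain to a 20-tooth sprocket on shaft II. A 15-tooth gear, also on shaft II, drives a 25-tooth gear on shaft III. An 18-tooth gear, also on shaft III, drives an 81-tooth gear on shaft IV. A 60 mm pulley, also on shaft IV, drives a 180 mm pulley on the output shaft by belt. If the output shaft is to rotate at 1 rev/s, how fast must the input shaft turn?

30 rev/s

Overall ratio R = 1.3333 × 1.6667 × 4.5 × 3 = 30.
Required input speed = output speed × R = 1 × 30 = 30 rev/s.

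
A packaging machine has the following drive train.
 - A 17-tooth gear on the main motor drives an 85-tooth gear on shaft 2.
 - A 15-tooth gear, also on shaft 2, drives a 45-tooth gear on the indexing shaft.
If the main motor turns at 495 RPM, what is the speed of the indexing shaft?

33 RPM

Gear mesh: ratio = 85/17 = 5, so shaft 2 turns at 495 / 5 = 99 RPM.
Gear mesh: ratio = 45/15 = 3, so the indexing shaft turns at 99 / 3 = 33 RPM.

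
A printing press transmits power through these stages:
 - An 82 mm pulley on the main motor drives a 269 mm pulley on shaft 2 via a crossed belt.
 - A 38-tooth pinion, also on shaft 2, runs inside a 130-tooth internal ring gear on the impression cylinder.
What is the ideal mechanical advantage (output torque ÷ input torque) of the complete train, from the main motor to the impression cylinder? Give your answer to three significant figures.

11.2

Each stage contributes driven/driver: belt 269/82 = 3.2805, internal gear 130/38 = 3.4211.
Overall: 3.2805 × 3.4211 = 11.223.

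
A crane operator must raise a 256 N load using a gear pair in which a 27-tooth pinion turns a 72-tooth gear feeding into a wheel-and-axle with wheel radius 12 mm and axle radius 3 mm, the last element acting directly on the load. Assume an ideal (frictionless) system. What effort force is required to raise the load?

Gear pair MA = 72/27 = 2.6667.
Wheel-and-axle MA = R/r = 12/3 = 4.
Combined ideal MA = 2.6667 × 4 = 10.667.
Effort = load / MA = 256 / 10.667 = 24 N.

24 N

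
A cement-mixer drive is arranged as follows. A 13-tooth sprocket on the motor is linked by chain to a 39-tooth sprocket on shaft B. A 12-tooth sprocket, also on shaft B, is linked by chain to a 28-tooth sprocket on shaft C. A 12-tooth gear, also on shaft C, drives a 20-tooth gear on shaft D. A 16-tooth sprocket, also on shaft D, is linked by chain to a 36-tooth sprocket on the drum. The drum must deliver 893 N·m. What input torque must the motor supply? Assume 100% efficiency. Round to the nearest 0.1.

34.0 N·m

Overall ratio R = 3 × 2.3333 × 1.6667 × 2.25 = 26.25.
Input torque = output torque / R = 893 / 26.25 = 34.019 N·m.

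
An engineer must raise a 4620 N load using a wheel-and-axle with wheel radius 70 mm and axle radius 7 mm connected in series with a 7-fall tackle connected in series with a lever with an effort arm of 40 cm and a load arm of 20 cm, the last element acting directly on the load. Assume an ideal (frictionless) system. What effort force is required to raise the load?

Wheel-and-axle MA = R/r = 70/7 = 10.
Block-and-tackle MA = number of supporting rope parts = 7.
Lever MA = effort arm / load arm = 40/20 = 2.
Combined ideal MA = 10 × 7 × 2 = 140.
Effort = load / MA = 4620 / 140 = 33 N.

33 N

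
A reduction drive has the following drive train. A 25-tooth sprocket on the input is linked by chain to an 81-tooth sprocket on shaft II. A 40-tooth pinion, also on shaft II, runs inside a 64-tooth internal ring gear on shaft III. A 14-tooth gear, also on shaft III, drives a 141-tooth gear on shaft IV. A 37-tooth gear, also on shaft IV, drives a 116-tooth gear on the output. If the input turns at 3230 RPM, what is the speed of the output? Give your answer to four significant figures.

19.73 RPM

Chain: ratio = 81/25 = 3.24, so shaft II turns at 3230 / 3.24 = 996.91 RPM.
Internal gear: ratio = 64/40 = 1.6, so shaft III turns at 996.91 / 1.6 = 623.07 RPM.
Gear mesh: ratio = 141/14 = 10.071, so shaft IV turns at 623.07 / 10.071 = 61.865 RPM.
Gear mesh: ratio = 116/37 = 3.1351, so the output turns at 61.865 / 3.1351 = 19.733 RPM.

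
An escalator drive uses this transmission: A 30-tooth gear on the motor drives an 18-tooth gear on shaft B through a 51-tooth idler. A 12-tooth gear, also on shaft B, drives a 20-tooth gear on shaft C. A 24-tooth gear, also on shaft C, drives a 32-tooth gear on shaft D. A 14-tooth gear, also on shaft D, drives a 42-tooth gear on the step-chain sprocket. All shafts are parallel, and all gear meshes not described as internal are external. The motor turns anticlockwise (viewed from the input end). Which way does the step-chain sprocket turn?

clockwise

the motor → shaft B: driver → idler → driven is 2 external meshes, 2 reversals → CCW.
shaft B → shaft C: external mesh, 1 reversal → CW.
shaft C → shaft D: external mesh, 1 reversal → CCW.
shaft D → the step-chain sprocket: external mesh, 1 reversal → CW.
5 reversals in total — an odd number — so the step-chain sprocket turns opposite to the motor.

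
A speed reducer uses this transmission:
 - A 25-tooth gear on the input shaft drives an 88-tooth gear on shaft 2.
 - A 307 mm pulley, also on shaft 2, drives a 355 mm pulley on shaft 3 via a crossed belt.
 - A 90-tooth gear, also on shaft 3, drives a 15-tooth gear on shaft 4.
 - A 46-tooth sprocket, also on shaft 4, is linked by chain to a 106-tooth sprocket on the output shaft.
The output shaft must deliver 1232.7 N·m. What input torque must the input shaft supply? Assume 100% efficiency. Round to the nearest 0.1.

788.5 N·m

Overall ratio R = 3.52 × 1.1564 × 0.16667 × 2.3043 = 1.5633.
Input torque = output torque / R = 1232.7 / 1.5633 = 788.55 N·m.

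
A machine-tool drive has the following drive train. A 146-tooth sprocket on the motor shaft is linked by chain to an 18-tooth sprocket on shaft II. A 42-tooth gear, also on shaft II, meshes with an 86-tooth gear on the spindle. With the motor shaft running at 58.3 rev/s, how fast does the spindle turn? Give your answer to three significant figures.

231 rev/s

Chain: ratio = 18/146 = 0.12329, so shaft II turns at 58.3 / 0.12329 = 472.88 rev/s.
Gear mesh: ratio = 86/42 = 2.0476, so the spindle turns at 472.88 / 2.0476 = 230.94 rev/s.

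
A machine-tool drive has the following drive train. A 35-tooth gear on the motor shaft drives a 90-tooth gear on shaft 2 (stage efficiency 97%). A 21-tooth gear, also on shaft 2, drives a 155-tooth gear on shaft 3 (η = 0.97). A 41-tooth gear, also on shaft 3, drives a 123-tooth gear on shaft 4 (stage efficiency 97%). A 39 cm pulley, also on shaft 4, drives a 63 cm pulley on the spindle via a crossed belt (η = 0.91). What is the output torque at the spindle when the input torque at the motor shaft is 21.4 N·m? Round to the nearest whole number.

1635 N·m

After the gear mesh (90/35): 21.4 × 2.5714 × 0.97 = 53.378 N·m
After the gear mesh (155/21): 53.378 × 7.381 × 0.97 = 382.16 N·m
After the gear mesh (123/41): 382.16 × 3 × 0.97 = 1112.1 N·m
After the belt (63/39): 1112.1 × 1.6154 × 0.91 = 1634.8 N·m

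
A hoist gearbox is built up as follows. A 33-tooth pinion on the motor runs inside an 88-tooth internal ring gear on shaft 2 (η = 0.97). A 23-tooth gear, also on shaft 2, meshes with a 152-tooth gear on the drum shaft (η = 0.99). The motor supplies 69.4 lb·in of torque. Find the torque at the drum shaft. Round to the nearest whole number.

1174 lb·in

internal gear 88/33 = 2.6667 → τ = 69.4·2.6667·0.97 = 179.51 lb·in
gear mesh 152/23 = 6.6087 → τ = 179.51·6.6087·0.99 = 1174.5 lb·in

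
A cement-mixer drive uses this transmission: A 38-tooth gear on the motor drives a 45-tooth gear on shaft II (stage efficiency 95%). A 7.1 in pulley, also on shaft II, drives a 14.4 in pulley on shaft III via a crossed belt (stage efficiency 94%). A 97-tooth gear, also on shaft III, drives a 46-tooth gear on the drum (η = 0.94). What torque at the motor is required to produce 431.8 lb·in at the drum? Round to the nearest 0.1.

Overall ratio R = 1.1842 × 2.0282 × 0.47423 = 1.139; overall efficiency η = 0.95 × 0.94 × 0.94 = 0.8394.
Input torque = output torque / (R × η) = 431.8 / (1.139 × 0.8394) = 451.63 lb·in.

451.6 lb·in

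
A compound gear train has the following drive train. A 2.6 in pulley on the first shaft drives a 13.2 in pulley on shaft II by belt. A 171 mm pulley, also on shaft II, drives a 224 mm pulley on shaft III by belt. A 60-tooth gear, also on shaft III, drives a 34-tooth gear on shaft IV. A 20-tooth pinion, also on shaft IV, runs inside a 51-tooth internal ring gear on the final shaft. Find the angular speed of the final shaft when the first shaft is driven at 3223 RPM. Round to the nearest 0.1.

335.4 RPM

belt 13.2/2.6 = 5.0769 → 3223/5.0769 = 634.83 RPM
belt 224/171 = 1.3099 → 634.83/1.3099 = 484.63 RPM
gear mesh 34/60 = 0.56667 → 484.63/0.56667 = 855.22 RPM
internal gear 51/20 = 2.55 → 855.22/2.55 = 335.38 RPM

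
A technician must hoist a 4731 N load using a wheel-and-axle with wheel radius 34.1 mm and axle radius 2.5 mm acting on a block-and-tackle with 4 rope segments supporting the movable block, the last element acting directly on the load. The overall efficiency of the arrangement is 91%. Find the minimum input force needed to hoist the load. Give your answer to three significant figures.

Wheel-and-axle MA = R/r = 34.1/2.5 = 13.64.
Block-and-tackle MA = number of supporting rope parts = 4.
Combined ideal MA = 13.64 × 4 = 54.56.
Actual MA = 54.56 × 0.91 = 49.65.
Effort = load / actual MA = 4731 / 49.65 = 95.288 N.

95.3 N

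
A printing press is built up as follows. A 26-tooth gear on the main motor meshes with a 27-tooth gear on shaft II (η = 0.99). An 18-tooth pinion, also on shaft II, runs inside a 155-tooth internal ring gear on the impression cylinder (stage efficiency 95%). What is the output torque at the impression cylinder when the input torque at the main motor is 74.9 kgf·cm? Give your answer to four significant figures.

Gear mesh: ratio = 27/26 = 1.0385; torque at shaft II = 74.9 × 1.0385 × 0.99 = 77.003 kgf·cm.
Internal gear: ratio = 155/18 = 8.6111; torque at the impression cylinder = 77.003 × 8.6111 × 0.95 = 629.93 kgf·cm.

629.9 kgf·cm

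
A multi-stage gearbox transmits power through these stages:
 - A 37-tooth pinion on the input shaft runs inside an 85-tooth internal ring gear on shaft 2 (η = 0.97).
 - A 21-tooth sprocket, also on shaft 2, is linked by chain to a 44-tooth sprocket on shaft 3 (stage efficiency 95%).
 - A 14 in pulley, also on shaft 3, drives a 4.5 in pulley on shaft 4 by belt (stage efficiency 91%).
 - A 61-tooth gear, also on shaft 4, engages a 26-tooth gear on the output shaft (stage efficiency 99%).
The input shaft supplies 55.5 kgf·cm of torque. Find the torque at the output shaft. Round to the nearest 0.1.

30.4 kgf·cm

After the internal gear (85/37): 55.5 × 2.2973 × 0.97 = 123.67 kgf·cm
After the chain (44/21): 123.67 × 2.0952 × 0.95 = 246.17 kgf·cm
After the belt (4.5/14): 246.17 × 0.32143 × 0.91 = 72.005 kgf·cm
After the gear mesh (26/61): 72.005 × 0.42623 × 0.99 = 30.384 kgf·cm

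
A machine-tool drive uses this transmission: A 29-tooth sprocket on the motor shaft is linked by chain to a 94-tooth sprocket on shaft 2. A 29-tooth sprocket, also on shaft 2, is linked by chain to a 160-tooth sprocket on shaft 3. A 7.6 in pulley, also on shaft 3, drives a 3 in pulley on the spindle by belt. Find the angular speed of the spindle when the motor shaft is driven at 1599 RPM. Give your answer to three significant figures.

the motor shaft → shaft 2 (chain, 94/29): 1599 ÷ 3.2414 = 493.31 RPM
shaft 2 → shaft 3 (chain, 160/29): 493.31 ÷ 5.5172 = 89.412 RPM
shaft 3 → the spindle (belt, 3/7.6): 89.412 ÷ 0.39474 = 226.51 RPM

227 RPM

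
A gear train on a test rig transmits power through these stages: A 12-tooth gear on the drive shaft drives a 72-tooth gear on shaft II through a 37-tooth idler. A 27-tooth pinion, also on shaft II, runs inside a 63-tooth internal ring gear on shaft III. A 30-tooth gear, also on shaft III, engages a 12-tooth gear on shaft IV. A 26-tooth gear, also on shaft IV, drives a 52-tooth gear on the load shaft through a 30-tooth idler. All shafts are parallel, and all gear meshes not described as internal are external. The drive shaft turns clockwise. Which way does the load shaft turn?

counterclockwise

the drive shaft → shaft II: driver → idler → driven is 2 external meshes, 2 reversals → CW.
shaft II → shaft III: internal mesh, same direction → CW.
shaft III → shaft IV: external mesh, 1 reversal → CCW.
shaft IV → the load shaft: driver → idler → driven is 2 external meshes, 2 reversals → CCW.
5 reversals in total — an odd number — so the load shaft turns opposite to the drive shaft.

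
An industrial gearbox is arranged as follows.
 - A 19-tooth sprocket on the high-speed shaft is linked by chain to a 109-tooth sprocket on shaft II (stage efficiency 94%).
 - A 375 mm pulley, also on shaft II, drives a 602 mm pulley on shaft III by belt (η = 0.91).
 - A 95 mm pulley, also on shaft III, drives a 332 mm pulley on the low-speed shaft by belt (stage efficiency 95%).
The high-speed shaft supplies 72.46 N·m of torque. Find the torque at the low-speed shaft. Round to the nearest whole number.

Chain: ratio = 109/19 = 5.7368; torque at shaft II = 72.46 × 5.7368 × 0.94 = 390.75 N·m.
Belt: ratio = 602/375 = 1.6053; torque at shaft III = 390.75 × 1.6053 × 0.91 = 570.83 N·m.
Belt: ratio = 332/95 = 3.4947; torque at the low-speed shaft = 570.83 × 3.4947 × 0.95 = 1895.2 N·m.

1895 N·m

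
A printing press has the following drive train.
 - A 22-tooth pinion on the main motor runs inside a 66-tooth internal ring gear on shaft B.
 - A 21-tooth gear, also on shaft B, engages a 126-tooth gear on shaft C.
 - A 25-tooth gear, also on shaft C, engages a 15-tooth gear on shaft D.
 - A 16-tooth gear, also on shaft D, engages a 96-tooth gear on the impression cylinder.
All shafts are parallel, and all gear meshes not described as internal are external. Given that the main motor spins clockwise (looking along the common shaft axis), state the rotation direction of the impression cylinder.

counterclockwise

the main motor → shaft B: internal mesh, same direction → CW.
shaft B → shaft C: external mesh, 1 reversal → CCW.
shaft C → shaft D: external mesh, 1 reversal → CW.
shaft D → the impression cylinder: external mesh, 1 reversal → CCW.
3 reversals in total — an odd number — so the impression cylinder turns opposite to the main motor.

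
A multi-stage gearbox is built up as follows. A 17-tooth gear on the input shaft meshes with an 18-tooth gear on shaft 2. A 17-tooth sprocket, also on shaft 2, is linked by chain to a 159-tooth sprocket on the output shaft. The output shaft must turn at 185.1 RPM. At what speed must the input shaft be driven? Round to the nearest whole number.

Overall ratio R = 1.0588 × 9.3529 = 9.9031.
Required input speed = output speed × R = 185.1 × 9.9031 = 1833.1 RPM.

1833 RPM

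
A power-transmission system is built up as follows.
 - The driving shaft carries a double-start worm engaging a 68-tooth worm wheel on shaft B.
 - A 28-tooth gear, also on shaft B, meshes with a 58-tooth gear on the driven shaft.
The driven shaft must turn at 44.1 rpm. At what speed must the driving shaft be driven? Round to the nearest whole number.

3106 rpm

Overall ratio R = 34 × 2.0714 = 70.429.
Required input speed = output speed × R = 44.1 × 70.429 = 3105.9 rpm.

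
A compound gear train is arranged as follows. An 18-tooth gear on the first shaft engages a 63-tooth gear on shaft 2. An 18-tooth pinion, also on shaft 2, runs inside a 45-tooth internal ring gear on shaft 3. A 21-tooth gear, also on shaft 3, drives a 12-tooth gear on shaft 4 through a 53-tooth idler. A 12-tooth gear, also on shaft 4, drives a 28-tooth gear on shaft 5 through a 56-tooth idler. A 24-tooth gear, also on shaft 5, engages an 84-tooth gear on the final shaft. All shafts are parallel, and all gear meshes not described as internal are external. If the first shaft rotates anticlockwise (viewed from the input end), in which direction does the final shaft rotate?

anticlockwise

the first shaft → shaft 2: external mesh, 1 reversal → CW.
shaft 2 → shaft 3: internal mesh, same direction → CW.
shaft 3 → shaft 4: driver → idler → driven is 2 external meshes, 2 reversals → CW.
shaft 4 → shaft 5: driver → idler → driven is 2 external meshes, 2 reversals → CW.
shaft 5 → the final shaft: external mesh, 1 reversal → CCW.
6 reversals in total — an even number — so the final shaft turns the same way as the first shaft.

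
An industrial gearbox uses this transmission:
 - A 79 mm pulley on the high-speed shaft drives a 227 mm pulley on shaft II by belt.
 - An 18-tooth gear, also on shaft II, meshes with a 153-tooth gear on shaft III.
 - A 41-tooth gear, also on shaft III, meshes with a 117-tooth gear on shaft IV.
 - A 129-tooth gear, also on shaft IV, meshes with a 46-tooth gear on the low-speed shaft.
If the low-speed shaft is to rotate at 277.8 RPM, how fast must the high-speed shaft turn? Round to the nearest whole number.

Overall ratio R = 2.8734 × 8.5 × 2.8537 × 0.35659 = 24.854.
Required input speed = output speed × R = 277.8 × 24.854 = 6904.3 RPM.

6904 RPM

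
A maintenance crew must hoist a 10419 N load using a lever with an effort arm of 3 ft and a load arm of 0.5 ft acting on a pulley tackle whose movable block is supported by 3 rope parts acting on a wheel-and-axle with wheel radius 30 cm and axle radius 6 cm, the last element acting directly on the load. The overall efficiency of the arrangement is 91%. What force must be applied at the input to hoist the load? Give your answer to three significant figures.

Lever MA = effort arm / load arm = 3/0.5 = 6.
Block-and-tackle MA = number of supporting rope parts = 3.
Wheel-and-axle MA = R/r = 30/6 = 5.
Combined ideal MA = 6 × 3 × 5 = 90.
Actual MA = 90 × 0.91 = 81.9.
Effort = load / actual MA = 10419 / 81.9 = 127.22 N.

127 N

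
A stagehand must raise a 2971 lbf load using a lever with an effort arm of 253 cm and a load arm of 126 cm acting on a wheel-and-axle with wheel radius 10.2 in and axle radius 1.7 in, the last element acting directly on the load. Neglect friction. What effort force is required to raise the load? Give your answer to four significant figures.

Lever MA = effort arm / load arm = 253/126 = 2.0079.
Wheel-and-axle MA = R/r = 10.2/1.7 = 6.
Combined ideal MA = 2.0079 × 6 = 12.048.
Effort = load / MA = 2971 / 12.048 = 246.6 lbf.

246.6 lbf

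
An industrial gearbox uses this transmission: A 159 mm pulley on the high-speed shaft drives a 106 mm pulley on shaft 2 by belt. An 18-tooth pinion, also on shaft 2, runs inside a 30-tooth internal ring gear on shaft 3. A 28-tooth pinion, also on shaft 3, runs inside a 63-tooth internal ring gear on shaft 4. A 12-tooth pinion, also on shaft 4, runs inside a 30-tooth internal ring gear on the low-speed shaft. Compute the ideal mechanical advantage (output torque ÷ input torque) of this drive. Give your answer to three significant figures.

6.25

Each stage contributes driven/driver: belt 106/159 = 0.66667, internal gear 30/18 = 1.6667, internal gear 63/28 = 2.25, internal gear 30/12 = 2.5.
Overall: 0.66667 × 1.6667 × 2.25 × 2.5 = 6.25.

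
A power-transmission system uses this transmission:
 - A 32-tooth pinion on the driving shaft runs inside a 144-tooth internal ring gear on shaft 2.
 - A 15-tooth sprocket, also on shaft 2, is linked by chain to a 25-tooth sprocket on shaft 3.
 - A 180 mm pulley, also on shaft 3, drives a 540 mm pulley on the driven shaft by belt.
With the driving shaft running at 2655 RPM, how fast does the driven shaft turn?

118 RPM

internal gear 144/32 = 4.5 → 2655/4.5 = 590 RPM
chain 25/15 = 1.6667 → 590/1.6667 = 354 RPM
belt 540/180 = 3 → 354/3 = 118 RPM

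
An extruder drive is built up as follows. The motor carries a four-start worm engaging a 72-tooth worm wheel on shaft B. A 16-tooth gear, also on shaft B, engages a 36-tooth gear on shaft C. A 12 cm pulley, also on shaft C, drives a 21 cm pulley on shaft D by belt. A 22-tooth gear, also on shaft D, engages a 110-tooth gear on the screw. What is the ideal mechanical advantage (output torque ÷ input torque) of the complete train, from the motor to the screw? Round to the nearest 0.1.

Each stage contributes driven/driver: worm 72/4 = 18, gear mesh 36/16 = 2.25, belt 21/12 = 1.75, gear mesh 110/22 = 5.
Overall: 18 × 2.25 × 1.75 × 5 = 354.38.

354.4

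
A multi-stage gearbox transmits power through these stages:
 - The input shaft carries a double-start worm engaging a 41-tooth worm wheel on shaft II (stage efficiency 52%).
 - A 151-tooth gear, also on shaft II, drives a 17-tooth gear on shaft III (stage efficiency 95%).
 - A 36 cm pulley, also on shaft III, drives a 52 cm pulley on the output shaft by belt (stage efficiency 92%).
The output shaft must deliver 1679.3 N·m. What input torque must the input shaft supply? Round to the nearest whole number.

1108 N·m

Overall ratio R = 20.5 × 0.11258 × 1.4444 = 3.3337; overall efficiency η = 0.52 × 0.95 × 0.92 = 0.4545.
Input torque = output torque / (R × η) = 1679.3 / (3.3337 × 0.4545) = 1108.4 N·m.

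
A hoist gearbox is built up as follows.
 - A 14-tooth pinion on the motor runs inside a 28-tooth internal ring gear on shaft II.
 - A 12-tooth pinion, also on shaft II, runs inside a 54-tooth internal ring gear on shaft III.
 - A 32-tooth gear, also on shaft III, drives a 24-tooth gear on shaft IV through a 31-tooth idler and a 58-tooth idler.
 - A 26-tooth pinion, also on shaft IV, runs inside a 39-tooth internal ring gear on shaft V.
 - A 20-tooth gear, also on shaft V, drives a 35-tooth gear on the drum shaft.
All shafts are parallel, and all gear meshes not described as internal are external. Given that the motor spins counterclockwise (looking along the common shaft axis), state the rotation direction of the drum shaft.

counterclockwise

the motor → shaft II: internal mesh, same direction → CCW.
shaft II → shaft III: internal mesh, same direction → CCW.
shaft III → shaft IV: driver → idler → idler → driven is 3 external meshes, 3 reversals → CW.
shaft IV → shaft V: internal mesh, same direction → CW.
shaft V → the drum shaft: external mesh, 1 reversal → CCW.
4 reversals in total — an even number — so the drum shaft turns the same way as the motor.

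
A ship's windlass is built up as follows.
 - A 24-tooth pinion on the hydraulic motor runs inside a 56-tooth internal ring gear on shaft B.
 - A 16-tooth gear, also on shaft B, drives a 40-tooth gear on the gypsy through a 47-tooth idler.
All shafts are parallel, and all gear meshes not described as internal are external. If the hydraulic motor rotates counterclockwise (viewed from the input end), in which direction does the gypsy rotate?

the hydraulic motor → shaft B: internal mesh, same direction → CCW.
shaft B → the gypsy: driver → idler → driven is 2 external meshes, 2 reversals → CCW.
2 reversals in total — an even number — so the gypsy turns the same way as the hydraulic motor.

counterclockwise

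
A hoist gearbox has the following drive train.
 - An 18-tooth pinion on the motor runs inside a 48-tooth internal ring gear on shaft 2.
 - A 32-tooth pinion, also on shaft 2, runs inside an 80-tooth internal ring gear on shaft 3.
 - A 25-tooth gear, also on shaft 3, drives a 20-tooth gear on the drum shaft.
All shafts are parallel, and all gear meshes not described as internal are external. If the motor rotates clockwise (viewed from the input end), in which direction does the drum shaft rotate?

counterclockwise

the motor → shaft 2: internal mesh, same direction → CW.
shaft 2 → shaft 3: internal mesh, same direction → CW.
shaft 3 → the drum shaft: external mesh, 1 reversal → CCW.
1 reversal in total — an odd number — so the drum shaft turns opposite to the motor.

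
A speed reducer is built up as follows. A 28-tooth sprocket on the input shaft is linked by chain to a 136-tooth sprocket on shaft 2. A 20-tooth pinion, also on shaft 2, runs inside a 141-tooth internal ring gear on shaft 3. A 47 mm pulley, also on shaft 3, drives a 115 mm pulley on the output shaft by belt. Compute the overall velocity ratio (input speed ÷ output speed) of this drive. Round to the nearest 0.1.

83.8

Each stage contributes driven/driver: chain 136/28 = 4.8571, internal gear 141/20 = 7.05, belt 115/47 = 2.4468.
Overall: 4.8571 × 7.05 × 2.4468 = 83.786.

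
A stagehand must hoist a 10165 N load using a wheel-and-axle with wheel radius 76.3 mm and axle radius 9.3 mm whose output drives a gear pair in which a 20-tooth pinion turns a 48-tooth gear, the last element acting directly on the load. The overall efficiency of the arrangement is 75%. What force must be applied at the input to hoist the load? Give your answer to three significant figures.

Wheel-and-axle MA = R/r = 76.3/9.3 = 8.2043.
Gear pair MA = 48/20 = 2.4.
Combined ideal MA = 8.2043 × 2.4 = 19.69.
Actual MA = 19.69 × 0.75 = 14.768.
Effort = load / actual MA = 10165 / 14.768 = 688.32 N.

688 N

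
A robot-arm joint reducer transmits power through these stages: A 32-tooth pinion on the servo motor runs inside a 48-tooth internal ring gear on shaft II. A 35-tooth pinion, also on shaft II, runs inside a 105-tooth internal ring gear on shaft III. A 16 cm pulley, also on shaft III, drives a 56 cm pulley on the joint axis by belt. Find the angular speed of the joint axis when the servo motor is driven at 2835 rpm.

Internal gear: ratio = 48/32 = 1.5, so shaft II turns at 2835 / 1.5 = 1890 rpm.
Internal gear: ratio = 105/35 = 3, so shaft III turns at 1890 / 3 = 630 rpm.
Belt: ratio = 56/16 = 3.5, so the joint axis turns at 630 / 3.5 = 180 rpm.

180 rpm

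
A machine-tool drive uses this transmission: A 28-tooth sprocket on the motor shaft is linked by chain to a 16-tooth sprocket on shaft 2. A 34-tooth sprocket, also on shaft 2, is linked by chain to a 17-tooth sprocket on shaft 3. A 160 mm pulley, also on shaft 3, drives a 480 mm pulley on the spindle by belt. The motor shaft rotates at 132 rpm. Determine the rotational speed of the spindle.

154 rpm

the motor shaft → shaft 2 (chain, 16/28): 132 ÷ 0.57143 = 231 rpm
shaft 2 → shaft 3 (chain, 17/34): 231 ÷ 0.5 = 462 rpm
shaft 3 → the spindle (belt, 480/160): 462 ÷ 3 = 154 rpm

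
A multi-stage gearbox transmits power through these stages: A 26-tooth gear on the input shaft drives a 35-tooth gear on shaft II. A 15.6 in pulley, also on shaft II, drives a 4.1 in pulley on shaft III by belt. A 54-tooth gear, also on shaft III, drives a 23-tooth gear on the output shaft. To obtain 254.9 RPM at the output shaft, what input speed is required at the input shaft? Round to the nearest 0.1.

Overall ratio R = 1.3462 × 0.26282 × 0.42593 = 0.15069.
Required input speed = output speed × R = 254.9 × 0.15069 = 38.411 RPM.

38.4 RPM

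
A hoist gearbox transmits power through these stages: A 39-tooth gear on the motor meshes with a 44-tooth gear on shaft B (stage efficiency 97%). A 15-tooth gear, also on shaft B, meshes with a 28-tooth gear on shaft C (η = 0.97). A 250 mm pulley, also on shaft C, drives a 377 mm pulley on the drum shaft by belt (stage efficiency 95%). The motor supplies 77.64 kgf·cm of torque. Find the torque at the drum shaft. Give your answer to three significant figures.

220 kgf·cm

Gear mesh: ratio = 44/39 = 1.1282; torque at shaft B = 77.64 × 1.1282 × 0.97 = 84.966 kgf·cm.
Gear mesh: ratio = 28/15 = 1.8667; torque at shaft C = 84.966 × 1.8667 × 0.97 = 153.85 kgf·cm.
Belt: ratio = 377/250 = 1.508; torque at the drum shaft = 153.85 × 1.508 × 0.95 = 220.4 kgf·cm.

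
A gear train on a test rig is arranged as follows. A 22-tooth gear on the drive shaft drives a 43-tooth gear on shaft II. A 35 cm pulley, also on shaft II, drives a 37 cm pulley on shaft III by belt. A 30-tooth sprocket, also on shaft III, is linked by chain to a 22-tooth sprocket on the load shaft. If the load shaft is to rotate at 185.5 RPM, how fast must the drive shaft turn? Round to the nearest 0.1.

281.1 RPM

Overall ratio R = 1.9545 × 1.0571 × 0.73333 = 1.5152.
Required input speed = output speed × R = 185.5 × 1.5152 = 281.08 RPM.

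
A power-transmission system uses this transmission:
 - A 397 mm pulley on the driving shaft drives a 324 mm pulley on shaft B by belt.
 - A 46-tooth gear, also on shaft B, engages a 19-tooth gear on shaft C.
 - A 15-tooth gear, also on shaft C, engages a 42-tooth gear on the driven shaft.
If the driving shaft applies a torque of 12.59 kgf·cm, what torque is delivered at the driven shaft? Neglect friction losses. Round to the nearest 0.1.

After the belt (324/397): 12.59 × 0.81612 = 10.275 kgf·cm
After the gear mesh (19/46): 10.275 × 0.41304 = 4.244 kgf·cm
After the gear mesh (42/15): 4.244 × 2.8 = 11.883 kgf·cm

11.9 kgf·cm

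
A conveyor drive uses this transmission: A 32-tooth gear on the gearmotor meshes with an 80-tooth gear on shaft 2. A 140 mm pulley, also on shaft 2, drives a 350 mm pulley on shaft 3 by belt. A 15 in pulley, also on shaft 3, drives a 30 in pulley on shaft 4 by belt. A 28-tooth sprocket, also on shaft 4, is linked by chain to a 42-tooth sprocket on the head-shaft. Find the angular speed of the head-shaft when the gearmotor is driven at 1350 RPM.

72 RPM

Gear mesh: ratio = 80/32 = 2.5, so shaft 2 turns at 1350 / 2.5 = 540 RPM.
Belt: ratio = 350/140 = 2.5, so shaft 3 turns at 540 / 2.5 = 216 RPM.
Belt: ratio = 30/15 = 2, so shaft 4 turns at 216 / 2 = 108 RPM.
Chain: ratio = 42/28 = 1.5, so the head-shaft turns at 108 / 1.5 = 72 RPM.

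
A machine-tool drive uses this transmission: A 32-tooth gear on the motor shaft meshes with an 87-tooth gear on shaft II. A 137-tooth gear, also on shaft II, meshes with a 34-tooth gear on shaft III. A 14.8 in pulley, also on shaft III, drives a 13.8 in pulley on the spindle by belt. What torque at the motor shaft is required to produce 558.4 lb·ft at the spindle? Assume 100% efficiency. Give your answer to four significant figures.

887.6 lb·ft

Overall ratio R = 2.7188 × 0.24818 × 0.93243 = 0.62914.
Input torque = output torque / R = 558.4 / 0.62914 = 887.57 lb·ft.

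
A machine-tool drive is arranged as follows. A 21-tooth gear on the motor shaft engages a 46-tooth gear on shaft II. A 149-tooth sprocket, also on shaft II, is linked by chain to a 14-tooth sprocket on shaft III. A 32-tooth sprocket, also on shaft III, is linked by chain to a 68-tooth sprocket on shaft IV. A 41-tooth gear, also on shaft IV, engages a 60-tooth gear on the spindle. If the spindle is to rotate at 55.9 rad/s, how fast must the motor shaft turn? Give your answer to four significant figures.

35.78 rad/s

Overall ratio R = 2.1905 × 0.09396 × 2.125 × 1.4634 = 0.64004.
Required input speed = output speed × R = 55.9 × 0.64004 = 35.778 rad/s.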